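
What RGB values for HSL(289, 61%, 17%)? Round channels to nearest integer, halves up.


H=289°, S=0.61, L=0.17
C = (1-|2L-1|)×S = (1-|-0.66|)×0.61 = 0.2074
H' = H/60 = 289/60 ≈ 4.8167; X = C×(1-|H' mod 2 - 1|) ≈ 0.1694
m = L - C/2 = 0.17 - 0.1037 = 0.0663
Sector ⌊H'⌋ = 4 → (R',G',B') = (≈0.1694, 0.0, 0.2074)
RGB = ((R'+m)×255, (G'+m)×255, (B'+m)×255) = (60.09755, 16.9065, 69.7935)
Round half up → RGB(60, 17, 70)


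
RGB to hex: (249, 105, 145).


R = 249 → F9 (hex)
G = 105 → 69 (hex)
B = 145 → 91 (hex)
Hex = #F96991


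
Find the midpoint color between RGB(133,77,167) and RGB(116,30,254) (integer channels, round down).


Midpoint: each channel = ⌊(C₁+C₂)/2⌋
R: ⌊(133+116)/2⌋ = 124
G: ⌊(77+30)/2⌋ = 53
B: ⌊(167+254)/2⌋ = 210
= RGB(124, 53, 210)


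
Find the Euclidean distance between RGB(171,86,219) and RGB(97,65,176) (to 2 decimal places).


d = √[(R₁-R₂)² + (G₁-G₂)² + (B₁-B₂)²]
d = √[(171-97)² + (86-65)² + (219-176)²]
d = √[5476 + 441 + 1849]
d = √7766
d ≈ 88.12


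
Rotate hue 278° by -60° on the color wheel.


New hue = (H + rotation) mod 360
New hue = (278 -60) mod 360
= 218 mod 360
= 218°


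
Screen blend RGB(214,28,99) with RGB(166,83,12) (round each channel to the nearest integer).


Screen: C = 255 - (255-A)×(255-B)/255, rounded to nearest integer
R: 255 - (255-214)×(255-166)/255 = 255 - 3649/255 ≈ 255 - 14.310 = 240.690 → 241
G: 255 - (255-28)×(255-83)/255 = 255 - 39044/255 ≈ 255 - 153.114 = 101.886 → 102
B: 255 - (255-99)×(255-12)/255 = 255 - 37908/255 ≈ 255 - 148.659 = 106.341 → 106
= RGB(241, 102, 106)


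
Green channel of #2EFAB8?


Color: #2EFAB8
R = 2E = 46
G = FA = 250
B = B8 = 184
Green = 250


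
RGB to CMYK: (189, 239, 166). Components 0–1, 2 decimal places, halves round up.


R'=189/255≈0.7412, G'=239/255≈0.9373, B'=166/255≈0.6510
K = 1 - max(R',G',B') = 1 - 239/255 = 16/255 = 0.06274… → 0.06
(1-R'-K)/(1-K) simplifies to (max-R)/max with max = 239:
C = (239-189)/239 = 50/239 = 0.20920… → 0.21
M = (239-239)/239 = 0/239 = 0 → 0.00
Y = (239-166)/239 = 73/239 = 0.30543… → 0.31
= CMYK(0.21, 0.00, 0.31, 0.06)


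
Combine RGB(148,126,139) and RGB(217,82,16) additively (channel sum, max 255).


Additive: each channel = min(255, C₁+C₂)
R: 148+217 = 365 → 255
G: 126+82 = 208 → 208
B: 139+16 = 155 → 155
= RGB(255, 208, 155)


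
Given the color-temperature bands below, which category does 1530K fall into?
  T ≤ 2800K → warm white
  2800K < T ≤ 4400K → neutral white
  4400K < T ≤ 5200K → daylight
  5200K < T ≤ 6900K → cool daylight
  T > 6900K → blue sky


Temperature: 1530K
1530K ≤ 2800K → warm white
Classification: warm white


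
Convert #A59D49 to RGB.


A5 → 165 (R)
9D → 157 (G)
49 → 73 (B)
= RGB(165, 157, 73)


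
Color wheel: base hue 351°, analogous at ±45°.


Base hue: 351°
Left analog: (351 - 45) mod 360 = 306°
Right analog: (351 + 45) mod 360 = 36°
Analogous hues = 306° and 36°


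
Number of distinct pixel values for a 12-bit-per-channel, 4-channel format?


Total bits = 12 bits/channel × 4 channels = 48 bits
Distinct pixel values = 2^48
= 281,474,976,710,656 pixel values


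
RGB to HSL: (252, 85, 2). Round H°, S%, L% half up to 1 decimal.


Normalize: R'=252/255≈0.9882, G'=85/255≈0.3333, B'=2/255≈0.0078
Max=252/255, Min=2/255, Δ=Max-Min=250/255
L = (Max+Min)/2 = (252+2)/510 = 254/510 = 0.49803… → L = 49.8%
L ≤ 0.5 → S = Δ/(Max+Min) = 250/(252+2) = 250/254 = 0.98425… → S = 98.4%
(the 1/255 factors cancel in S and H, so raw channel differences can be used)
Max is R' → H = 60 × (((G-B)/Δ) mod 6) = 60 × (((85-2)/250) mod 6)
  83/250 = 0.332
  H = 60 × 0.332 = 19.92° → H = 19.9°
= HSL(19.9°, 98.4%, 49.8%)


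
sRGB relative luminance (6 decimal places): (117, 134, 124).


Linearize each channel (sRGB transfer function): c = v/255; c_lin = c/12.92 if c ≤ 0.04045, else ((c+0.055)/1.055)^2.4
  R: 117/255 ≈ 0.458824 > 0.04045 → ((0.458824+0.055)/1.055)^2.4 ≈ 0.177888
  G: 134/255 ≈ 0.525490 > 0.04045 → ((0.525490+0.055)/1.055)^2.4 ≈ 0.238398
  B: 124/255 ≈ 0.486275 > 0.04045 → ((0.486275+0.055)/1.055)^2.4 ≈ 0.201556
R_lin = 0.177888, G_lin = 0.238398, B_lin = 0.201556
L = 0.2126×R + 0.7152×G + 0.0722×B
L = 0.2126×0.177888 + 0.7152×0.238398 + 0.0722×0.201556
L ≈ 0.222873


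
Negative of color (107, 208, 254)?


Invert: (255-R, 255-G, 255-B)
R: 255-107 = 148
G: 255-208 = 47
B: 255-254 = 1
= RGB(148, 47, 1)


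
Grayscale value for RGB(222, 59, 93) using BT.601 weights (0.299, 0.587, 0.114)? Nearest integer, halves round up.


Gray = 0.299×R + 0.587×G + 0.114×B
Gray = 0.299×222 + 0.587×59 + 0.114×93
Gray = 66.378 + 34.633 + 10.602
Gray = 111.613 → round half up → 112
Gray = 112


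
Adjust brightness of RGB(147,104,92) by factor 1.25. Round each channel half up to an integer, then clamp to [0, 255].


Multiply each channel by 1.25, round half up, clamp to [0, 255]
R: 147×1.25 = 183.75 → round → 184
G: 104×1.25 = 130
B: 92×1.25 = 115
= RGB(184, 130, 115)


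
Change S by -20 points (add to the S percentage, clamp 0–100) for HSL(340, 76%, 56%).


Original S = 76%
Adjustment = -20 percentage points
New S = 76 + (-20) = 56
Clamp to [0, 100] → 56
= HSL(340°, 56%, 56%)


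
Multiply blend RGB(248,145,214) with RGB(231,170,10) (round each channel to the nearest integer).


Multiply: C = A×B/255, rounded to nearest integer
R: 248×231/255 = 57288/255 ≈ 224.659 → 225
G: 145×170/255 = 24650/255 ≈ 96.667 → 97
B: 214×10/255 = 2140/255 ≈ 8.392 → 8
= RGB(225, 97, 8)


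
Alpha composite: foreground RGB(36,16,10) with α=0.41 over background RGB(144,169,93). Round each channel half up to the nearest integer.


C = α×F + (1-α)×B, with 1-α = 0.59
R: 0.41×36 + 0.59×144 = 14.76 + 84.96 = 99.72 → 100
G: 0.41×16 + 0.59×169 = 6.56 + 99.71 = 106.27 → 106
B: 0.41×10 + 0.59×93 = 4.10 + 54.87 = 58.97 → 59
= RGB(100, 106, 59)


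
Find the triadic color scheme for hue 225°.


Triadic: equally spaced at 120° intervals
H1 = 225°
H2 = (225 + 120) mod 360 = 345°
H3 = (225 + 240) mod 360 = 105°
Triadic = 225°, 345°, 105°


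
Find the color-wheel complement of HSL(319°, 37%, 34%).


Complement = opposite side of color wheel = hue + 180°
H' = (319 + 180) mod 360 = 139°
S and L unchanged.
= HSL(139°, 37%, 34%)


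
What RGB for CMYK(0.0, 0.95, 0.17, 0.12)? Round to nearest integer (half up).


R = 255 × (1-C) × (1-K) = 255 × 1.00 × 0.88 = 224.4 → 224
G = 255 × (1-M) × (1-K) = 255 × 0.05 × 0.88 = 11.22 → 11
B = 255 × (1-Y) × (1-K) = 255 × 0.83 × 0.88 = 186.252 → 186
= RGB(224, 11, 186)


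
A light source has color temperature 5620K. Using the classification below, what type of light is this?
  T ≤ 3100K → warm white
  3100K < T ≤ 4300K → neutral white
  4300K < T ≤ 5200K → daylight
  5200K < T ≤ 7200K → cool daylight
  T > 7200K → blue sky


Temperature: 5620K
5200K < 5620K ≤ 7200K → cool daylight
Classification: cool daylight


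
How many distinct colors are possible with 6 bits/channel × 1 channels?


Total bits = 6 bits/channel × 1 channels = 6 bits
Distinct colors = 2^6
= 64 colors


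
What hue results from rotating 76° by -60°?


New hue = (H + rotation) mod 360
New hue = (76 -60) mod 360
= 16 mod 360
= 16°


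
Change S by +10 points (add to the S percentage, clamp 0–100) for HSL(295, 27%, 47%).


Original S = 27%
Adjustment = +10 percentage points
New S = 27 + (10) = 37
Clamp to [0, 100] → 37
= HSL(295°, 37%, 47%)


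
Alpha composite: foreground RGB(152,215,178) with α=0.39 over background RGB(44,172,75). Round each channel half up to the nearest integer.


C = α×F + (1-α)×B, with 1-α = 0.61
R: 0.39×152 + 0.61×44 = 59.28 + 26.84 = 86.12 → 86
G: 0.39×215 + 0.61×172 = 83.85 + 104.92 = 188.77 → 189
B: 0.39×178 + 0.61×75 = 69.42 + 45.75 = 115.17 → 115
= RGB(86, 189, 115)


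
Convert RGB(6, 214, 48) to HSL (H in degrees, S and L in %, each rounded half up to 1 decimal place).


Normalize: R'=6/255≈0.0235, G'=214/255≈0.8392, B'=48/255≈0.1882
Max=214/255, Min=6/255, Δ=Max-Min=208/255
L = (Max+Min)/2 = (214+6)/510 = 220/510 = 0.43137… → L = 43.1%
L ≤ 0.5 → S = Δ/(Max+Min) = 208/(214+6) = 208/220 = 0.94545… → S = 94.5%
(the 1/255 factors cancel in S and H, so raw channel differences can be used)
Max is G' → H = 60 × ((B-R)/Δ + 2) = 60 × ((48-6)/208 + 2)
  42/208 + 2 = 0.2019… + 2 = 2.2019…
  H = 60 × 2.2019… = 132.115…° → H = 132.1°
= HSL(132.1°, 94.5%, 43.1%)


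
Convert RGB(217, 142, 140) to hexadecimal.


R = 217 → D9 (hex)
G = 142 → 8E (hex)
B = 140 → 8C (hex)
Hex = #D98E8C


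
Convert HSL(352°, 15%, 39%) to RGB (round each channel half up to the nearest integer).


H=352°, S=0.15, L=0.39
C = (1-|2L-1|)×S = (1-|-0.22|)×0.15 = 0.117
H' = H/60 = 352/60 ≈ 5.8667; X = C×(1-|H' mod 2 - 1|) = 0.0156
m = L - C/2 = 0.39 - 0.0585 = 0.3315
Sector ⌊H'⌋ = 5 → (R',G',B') = (0.117, 0.0, 0.0156)
RGB = ((R'+m)×255, (G'+m)×255, (B'+m)×255) = (114.3675, 84.5325, 88.5105)
Round half up → RGB(114, 85, 89)


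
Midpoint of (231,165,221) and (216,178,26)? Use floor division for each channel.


Midpoint: each channel = ⌊(C₁+C₂)/2⌋
R: ⌊(231+216)/2⌋ = 223
G: ⌊(165+178)/2⌋ = 171
B: ⌊(221+26)/2⌋ = 123
= RGB(223, 171, 123)


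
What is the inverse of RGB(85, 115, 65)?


Invert: (255-R, 255-G, 255-B)
R: 255-85 = 170
G: 255-115 = 140
B: 255-65 = 190
= RGB(170, 140, 190)


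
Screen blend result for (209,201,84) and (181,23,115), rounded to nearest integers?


Screen: C = 255 - (255-A)×(255-B)/255, rounded to nearest integer
R: 255 - (255-209)×(255-181)/255 = 255 - 3404/255 ≈ 255 - 13.349 = 241.651 → 242
G: 255 - (255-201)×(255-23)/255 = 255 - 12528/255 ≈ 255 - 49.129 = 205.871 → 206
B: 255 - (255-84)×(255-115)/255 = 255 - 23940/255 ≈ 255 - 93.882 = 161.118 → 161
= RGB(242, 206, 161)


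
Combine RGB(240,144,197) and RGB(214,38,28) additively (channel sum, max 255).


Additive: each channel = min(255, C₁+C₂)
R: 240+214 = 454 → 255
G: 144+38 = 182 → 182
B: 197+28 = 225 → 225
= RGB(255, 182, 225)


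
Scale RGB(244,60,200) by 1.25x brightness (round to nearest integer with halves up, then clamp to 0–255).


Multiply each channel by 1.25, round half up, clamp to [0, 255]
R: 244×1.25 = 305 → clamp → 255
G: 60×1.25 = 75
B: 200×1.25 = 250
= RGB(255, 75, 250)


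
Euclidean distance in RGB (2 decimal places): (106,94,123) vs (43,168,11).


d = √[(R₁-R₂)² + (G₁-G₂)² + (B₁-B₂)²]
d = √[(106-43)² + (94-168)² + (123-11)²]
d = √[3969 + 5476 + 12544]
d = √21989
d ≈ 148.29


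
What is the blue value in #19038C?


Color: #19038C
R = 19 = 25
G = 03 = 3
B = 8C = 140
Blue = 140


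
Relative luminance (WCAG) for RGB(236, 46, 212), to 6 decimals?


Linearize each channel (sRGB transfer function): c = v/255; c_lin = c/12.92 if c ≤ 0.04045, else ((c+0.055)/1.055)^2.4
  R: 236/255 ≈ 0.925490 > 0.04045 → ((0.925490+0.055)/1.055)^2.4 ≈ 0.838799
  G: 46/255 ≈ 0.180392 > 0.04045 → ((0.180392+0.055)/1.055)^2.4 ≈ 0.027321
  B: 212/255 ≈ 0.831373 > 0.04045 → ((0.831373+0.055)/1.055)^2.4 ≈ 0.658375
R_lin = 0.838799, G_lin = 0.027321, B_lin = 0.658375
L = 0.2126×R + 0.7152×G + 0.0722×B
L = 0.2126×0.838799 + 0.7152×0.027321 + 0.0722×0.658375
L ≈ 0.245403


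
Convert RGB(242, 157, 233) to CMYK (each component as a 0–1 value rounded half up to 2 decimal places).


R'=242/255≈0.9490, G'=157/255≈0.6157, B'=233/255≈0.9137
K = 1 - max(R',G',B') = 1 - 242/255 = 13/255 = 0.05098… → 0.05
(1-R'-K)/(1-K) simplifies to (max-R)/max with max = 242:
C = (242-242)/242 = 0/242 = 0 → 0.00
M = (242-157)/242 = 85/242 = 0.35123… → 0.35
Y = (242-233)/242 = 9/242 = 0.03719… → 0.04
= CMYK(0.00, 0.35, 0.04, 0.05)


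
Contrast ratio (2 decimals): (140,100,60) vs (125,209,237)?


Linearize each sRGB channel c=v/255: c/12.92 if c ≤ 0.04045 else ((c+0.055)/1.055)^2.4
L = 0.2126×R_lin + 0.7152×G_lin + 0.0722×B_lin
Color 1 (140,100,60):
  R=140: 140/255≈0.5490 > 0.04045 → ((0.5490+0.055)/1.055)^2.4 ≈ 0.26225
  G=100: 100/255≈0.3922 > 0.04045 → ((0.3922+0.055)/1.055)^2.4 ≈ 0.12744
  B=60: 60/255≈0.2353 > 0.04045 → ((0.2353+0.055)/1.055)^2.4 ≈ 0.04519
  L1 = 0.2126×0.26225 + 0.7152×0.12744 + 0.0722×0.04519 ≈ 0.15016
Color 2 (125,209,237):
  R=125: 125/255≈0.4902 > 0.04045 → ((0.4902+0.055)/1.055)^2.4 ≈ 0.20508
  G=209: 209/255≈0.8196 > 0.04045 → ((0.8196+0.055)/1.055)^2.4 ≈ 0.63760
  B=237: 237/255≈0.9294 > 0.04045 → ((0.9294+0.055)/1.055)^2.4 ≈ 0.84687
  L2 = 0.2126×0.20508 + 0.7152×0.63760 + 0.0722×0.84687 ≈ 0.56075
Lighter = 0.56075, Darker = 0.15016
Ratio = (L_lighter + 0.05) / (L_darker + 0.05)
Ratio = (0.56075 + 0.05) / (0.15016 + 0.05) = 0.61075 / 0.20016 ≈ 3.0513
Ratio ≈ 3.05:1


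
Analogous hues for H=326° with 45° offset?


Base hue: 326°
Left analog: (326 - 45) mod 360 = 281°
Right analog: (326 + 45) mod 360 = 11°
Analogous hues = 281° and 11°


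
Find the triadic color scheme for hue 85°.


Triadic: equally spaced at 120° intervals
H1 = 85°
H2 = (85 + 120) mod 360 = 205°
H3 = (85 + 240) mod 360 = 325°
Triadic = 85°, 205°, 325°


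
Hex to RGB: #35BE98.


35 → 53 (R)
BE → 190 (G)
98 → 152 (B)
= RGB(53, 190, 152)


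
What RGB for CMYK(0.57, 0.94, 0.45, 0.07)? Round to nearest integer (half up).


R = 255 × (1-C) × (1-K) = 255 × 0.43 × 0.93 = 101.9745 → 102
G = 255 × (1-M) × (1-K) = 255 × 0.06 × 0.93 = 14.229 → 14
B = 255 × (1-Y) × (1-K) = 255 × 0.55 × 0.93 = 130.4325 → 130
= RGB(102, 14, 130)


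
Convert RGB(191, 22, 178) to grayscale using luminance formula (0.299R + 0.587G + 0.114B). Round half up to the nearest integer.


Gray = 0.299×R + 0.587×G + 0.114×B
Gray = 0.299×191 + 0.587×22 + 0.114×178
Gray = 57.109 + 12.914 + 20.292
Gray = 90.315 → round half up → 90
Gray = 90


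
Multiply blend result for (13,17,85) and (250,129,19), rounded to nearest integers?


Multiply: C = A×B/255, rounded to nearest integer
R: 13×250/255 = 3250/255 ≈ 12.745 → 13
G: 17×129/255 = 2193/255 ≈ 8.600 → 9
B: 85×19/255 = 1615/255 ≈ 6.333 → 6
= RGB(13, 9, 6)


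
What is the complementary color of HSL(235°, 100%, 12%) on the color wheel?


Complement = opposite side of color wheel = hue + 180°
H' = (235 + 180) mod 360 = 55°
S and L unchanged.
= HSL(55°, 100%, 12%)


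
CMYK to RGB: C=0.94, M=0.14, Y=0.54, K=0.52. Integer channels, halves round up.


R = 255 × (1-C) × (1-K) = 255 × 0.06 × 0.48 = 7.344 → 7
G = 255 × (1-M) × (1-K) = 255 × 0.86 × 0.48 = 105.264 → 105
B = 255 × (1-Y) × (1-K) = 255 × 0.46 × 0.48 = 56.304 → 56
= RGB(7, 105, 56)


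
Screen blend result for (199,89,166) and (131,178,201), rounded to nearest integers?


Screen: C = 255 - (255-A)×(255-B)/255, rounded to nearest integer
R: 255 - (255-199)×(255-131)/255 = 255 - 6944/255 ≈ 255 - 27.231 = 227.769 → 228
G: 255 - (255-89)×(255-178)/255 = 255 - 12782/255 ≈ 255 - 50.125 = 204.875 → 205
B: 255 - (255-166)×(255-201)/255 = 255 - 4806/255 ≈ 255 - 18.847 = 236.153 → 236
= RGB(228, 205, 236)


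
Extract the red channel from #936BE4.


Color: #936BE4
R = 93 = 147
G = 6B = 107
B = E4 = 228
Red = 147


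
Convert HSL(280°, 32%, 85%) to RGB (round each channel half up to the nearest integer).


H=280°, S=0.32, L=0.85
C = (1-|2L-1|)×S = (1-|0.70|)×0.32 = 0.096
H' = H/60 = 280/60 ≈ 4.6667; X = C×(1-|H' mod 2 - 1|) = 0.064
m = L - C/2 = 0.85 - 0.048 = 0.802
Sector ⌊H'⌋ = 4 → (R',G',B') = (0.064, 0.0, 0.096)
RGB = ((R'+m)×255, (G'+m)×255, (B'+m)×255) = (220.83, 204.51, 228.99)
Round half up → RGB(221, 205, 229)


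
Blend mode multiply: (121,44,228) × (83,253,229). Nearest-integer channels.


Multiply: C = A×B/255, rounded to nearest integer
R: 121×83/255 = 10043/255 ≈ 39.384 → 39
G: 44×253/255 = 11132/255 ≈ 43.655 → 44
B: 228×229/255 = 52212/255 ≈ 204.753 → 205
= RGB(39, 44, 205)


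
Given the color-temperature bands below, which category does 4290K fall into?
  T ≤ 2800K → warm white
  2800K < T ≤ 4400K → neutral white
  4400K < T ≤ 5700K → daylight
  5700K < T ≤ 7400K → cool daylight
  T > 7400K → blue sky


Temperature: 4290K
2800K < 4290K ≤ 4400K → neutral white
Classification: neutral white


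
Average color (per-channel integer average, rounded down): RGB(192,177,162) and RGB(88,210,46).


Midpoint: each channel = ⌊(C₁+C₂)/2⌋
R: ⌊(192+88)/2⌋ = 140
G: ⌊(177+210)/2⌋ = 193
B: ⌊(162+46)/2⌋ = 104
= RGB(140, 193, 104)


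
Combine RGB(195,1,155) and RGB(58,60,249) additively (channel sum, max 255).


Additive: each channel = min(255, C₁+C₂)
R: 195+58 = 253 → 253
G: 1+60 = 61 → 61
B: 155+249 = 404 → 255
= RGB(253, 61, 255)


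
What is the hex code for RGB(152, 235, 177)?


R = 152 → 98 (hex)
G = 235 → EB (hex)
B = 177 → B1 (hex)
Hex = #98EBB1


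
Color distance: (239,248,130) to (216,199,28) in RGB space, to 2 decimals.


d = √[(R₁-R₂)² + (G₁-G₂)² + (B₁-B₂)²]
d = √[(239-216)² + (248-199)² + (130-28)²]
d = √[529 + 2401 + 10404]
d = √13334
d ≈ 115.47


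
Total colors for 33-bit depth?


Colors = 2^bits = 2^33
= 8,589,934,592 colors


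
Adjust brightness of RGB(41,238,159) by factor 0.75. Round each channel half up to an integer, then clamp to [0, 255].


Multiply each channel by 0.75, round half up, clamp to [0, 255]
R: 41×0.75 = 30.75 → round → 31
G: 238×0.75 = 178.5 → round → 179
B: 159×0.75 = 119.25 → round → 119
= RGB(31, 179, 119)


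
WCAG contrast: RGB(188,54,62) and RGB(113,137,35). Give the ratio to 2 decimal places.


Linearize each sRGB channel c=v/255: c/12.92 if c ≤ 0.04045 else ((c+0.055)/1.055)^2.4
L = 0.2126×R_lin + 0.7152×G_lin + 0.0722×B_lin
Color 1 (188,54,62):
  R=188: 188/255≈0.7373 > 0.04045 → ((0.7373+0.055)/1.055)^2.4 ≈ 0.50289
  G=54: 54/255≈0.2118 > 0.04045 → ((0.2118+0.055)/1.055)^2.4 ≈ 0.03689
  B=62: 62/255≈0.2431 > 0.04045 → ((0.2431+0.055)/1.055)^2.4 ≈ 0.04817
  L1 = 0.2126×0.50289 + 0.7152×0.03689 + 0.0722×0.04817 ≈ 0.13678
Color 2 (113,137,35):
  R=113: 113/255≈0.4431 > 0.04045 → ((0.4431+0.055)/1.055)^2.4 ≈ 0.16513
  G=137: 137/255≈0.5373 > 0.04045 → ((0.5373+0.055)/1.055)^2.4 ≈ 0.25016
  B=35: 35/255≈0.1373 > 0.04045 → ((0.1373+0.055)/1.055)^2.4 ≈ 0.01681
  L2 = 0.2126×0.16513 + 0.7152×0.25016 + 0.0722×0.01681 ≈ 0.21523
Lighter = 0.21523, Darker = 0.13678
Ratio = (L_lighter + 0.05) / (L_darker + 0.05)
Ratio = (0.21523 + 0.05) / (0.13678 + 0.05) = 0.26523 / 0.18678 ≈ 1.4201
Ratio ≈ 1.42:1


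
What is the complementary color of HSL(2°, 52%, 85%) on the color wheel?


Complement = opposite side of color wheel = hue + 180°
H' = (2 + 180) mod 360 = 182°
S and L unchanged.
= HSL(182°, 52%, 85%)


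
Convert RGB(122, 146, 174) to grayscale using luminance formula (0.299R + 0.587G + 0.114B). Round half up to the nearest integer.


Gray = 0.299×R + 0.587×G + 0.114×B
Gray = 0.299×122 + 0.587×146 + 0.114×174
Gray = 36.478 + 85.702 + 19.836
Gray = 142.016 → round half up → 142
Gray = 142


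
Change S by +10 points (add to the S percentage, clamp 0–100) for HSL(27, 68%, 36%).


Original S = 68%
Adjustment = +10 percentage points
New S = 68 + (10) = 78
Clamp to [0, 100] → 78
= HSL(27°, 78%, 36%)


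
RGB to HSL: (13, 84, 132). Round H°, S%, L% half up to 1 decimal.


Normalize: R'=13/255≈0.0510, G'=84/255≈0.3294, B'=132/255≈0.5176
Max=132/255, Min=13/255, Δ=Max-Min=119/255
L = (Max+Min)/2 = (132+13)/510 = 145/510 = 0.28431… → L = 28.4%
L ≤ 0.5 → S = Δ/(Max+Min) = 119/(132+13) = 119/145 = 0.82068… → S = 82.1%
(the 1/255 factors cancel in S and H, so raw channel differences can be used)
Max is B' → H = 60 × ((R-G)/Δ + 4) = 60 × ((13-84)/119 + 4)
  -71/119 + 4 = -0.5966… + 4 = 3.4033…
  H = 60 × 3.4033… = 204.201…° → H = 204.2°
= HSL(204.2°, 82.1%, 28.4%)


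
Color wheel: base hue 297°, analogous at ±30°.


Base hue: 297°
Left analog: (297 - 30) mod 360 = 267°
Right analog: (297 + 30) mod 360 = 327°
Analogous hues = 267° and 327°


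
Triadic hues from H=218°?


Triadic: equally spaced at 120° intervals
H1 = 218°
H2 = (218 + 120) mod 360 = 338°
H3 = (218 + 240) mod 360 = 98°
Triadic = 218°, 338°, 98°


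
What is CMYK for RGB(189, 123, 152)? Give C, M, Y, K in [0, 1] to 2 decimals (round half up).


R'=189/255≈0.7412, G'=123/255≈0.4824, B'=152/255≈0.5961
K = 1 - max(R',G',B') = 1 - 189/255 = 66/255 = 0.25882… → 0.26
(1-R'-K)/(1-K) simplifies to (max-R)/max with max = 189:
C = (189-189)/189 = 0/189 = 0 → 0.00
M = (189-123)/189 = 66/189 = 0.34920… → 0.35
Y = (189-152)/189 = 37/189 = 0.19576… → 0.20
= CMYK(0.00, 0.35, 0.20, 0.26)


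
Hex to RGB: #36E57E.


36 → 54 (R)
E5 → 229 (G)
7E → 126 (B)
= RGB(54, 229, 126)


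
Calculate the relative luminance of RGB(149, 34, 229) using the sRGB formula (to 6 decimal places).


Linearize each channel (sRGB transfer function): c = v/255; c_lin = c/12.92 if c ≤ 0.04045, else ((c+0.055)/1.055)^2.4
  R: 149/255 ≈ 0.584314 > 0.04045 → ((0.584314+0.055)/1.055)^2.4 ≈ 0.300544
  G: 34/255 ≈ 0.133333 > 0.04045 → ((0.133333+0.055)/1.055)^2.4 ≈ 0.015996
  B: 229/255 ≈ 0.898039 > 0.04045 → ((0.898039+0.055)/1.055)^2.4 ≈ 0.783538
R_lin = 0.300544, G_lin = 0.015996, B_lin = 0.783538
L = 0.2126×R + 0.7152×G + 0.0722×B
L = 0.2126×0.300544 + 0.7152×0.015996 + 0.0722×0.783538
L ≈ 0.131908


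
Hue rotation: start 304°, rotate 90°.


New hue = (H + rotation) mod 360
New hue = (304 + 90) mod 360
= 394 mod 360
= 34°


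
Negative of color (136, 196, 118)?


Invert: (255-R, 255-G, 255-B)
R: 255-136 = 119
G: 255-196 = 59
B: 255-118 = 137
= RGB(119, 59, 137)


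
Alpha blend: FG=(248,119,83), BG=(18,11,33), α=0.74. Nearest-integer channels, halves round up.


C = α×F + (1-α)×B, with 1-α = 0.26
R: 0.74×248 + 0.26×18 = 183.52 + 4.68 = 188.20 → 188
G: 0.74×119 + 0.26×11 = 88.06 + 2.86 = 90.92 → 91
B: 0.74×83 + 0.26×33 = 61.42 + 8.58 = 70.00 → 70
= RGB(188, 91, 70)


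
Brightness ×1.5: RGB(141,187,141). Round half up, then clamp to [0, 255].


Multiply each channel by 1.5, round half up, clamp to [0, 255]
R: 141×1.5 = 211.5 → round → 212
G: 187×1.5 = 280.5 → round → 281 → clamp → 255
B: 141×1.5 = 211.5 → round → 212
= RGB(212, 255, 212)


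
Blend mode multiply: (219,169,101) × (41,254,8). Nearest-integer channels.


Multiply: C = A×B/255, rounded to nearest integer
R: 219×41/255 = 8979/255 ≈ 35.212 → 35
G: 169×254/255 = 42926/255 ≈ 168.337 → 168
B: 101×8/255 = 808/255 ≈ 3.169 → 3
= RGB(35, 168, 3)


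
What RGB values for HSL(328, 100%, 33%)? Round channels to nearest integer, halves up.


H=328°, S=1.00, L=0.33
C = (1-|2L-1|)×S = (1-|-0.34|)×1.00 = 0.66
H' = H/60 = 328/60 ≈ 5.4667; X = C×(1-|H' mod 2 - 1|) = 0.352
m = L - C/2 = 0.33 - 0.33 = 0
Sector ⌊H'⌋ = 5 → (R',G',B') = (0.66, 0.0, 0.352)
RGB = ((R'+m)×255, (G'+m)×255, (B'+m)×255) = (168.3, 0.0, 89.76)
Round half up → RGB(168, 0, 90)


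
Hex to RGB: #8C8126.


8C → 140 (R)
81 → 129 (G)
26 → 38 (B)
= RGB(140, 129, 38)


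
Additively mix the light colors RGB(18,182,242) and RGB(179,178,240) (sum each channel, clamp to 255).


Additive: each channel = min(255, C₁+C₂)
R: 18+179 = 197 → 197
G: 182+178 = 360 → 255
B: 242+240 = 482 → 255
= RGB(197, 255, 255)


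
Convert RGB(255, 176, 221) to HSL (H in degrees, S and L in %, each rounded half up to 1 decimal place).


Normalize: R'=255/255≈1.0000, G'=176/255≈0.6902, B'=221/255≈0.8667
Max=255/255, Min=176/255, Δ=Max-Min=79/255
L = (Max+Min)/2 = (255+176)/510 = 431/510 = 0.84509… → L = 84.5%
L > 0.5 → S = Δ/(2-Max-Min) = 79/(510-255-176) = 79/79 = 1 → S = 100.0%
(the 1/255 factors cancel in S and H, so raw channel differences can be used)
Max is R' → H = 60 × (((G-B)/Δ) mod 6) = 60 × (((176-221)/79) mod 6)
  (-45)/79 = -0.5696…; negative, so add 6 → 5.4303…
  H = 60 × 5.4303… = 325.822…° → H = 325.8°
= HSL(325.8°, 100.0%, 84.5%)


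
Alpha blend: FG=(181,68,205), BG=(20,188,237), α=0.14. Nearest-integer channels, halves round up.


C = α×F + (1-α)×B, with 1-α = 0.86
R: 0.14×181 + 0.86×20 = 25.34 + 17.20 = 42.54 → 43
G: 0.14×68 + 0.86×188 = 9.52 + 161.68 = 171.20 → 171
B: 0.14×205 + 0.86×237 = 28.70 + 203.82 = 232.52 → 233
= RGB(43, 171, 233)


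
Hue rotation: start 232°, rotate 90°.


New hue = (H + rotation) mod 360
New hue = (232 + 90) mod 360
= 322 mod 360
= 322°


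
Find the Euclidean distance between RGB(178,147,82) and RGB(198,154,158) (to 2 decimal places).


d = √[(R₁-R₂)² + (G₁-G₂)² + (B₁-B₂)²]
d = √[(178-198)² + (147-154)² + (82-158)²]
d = √[400 + 49 + 5776]
d = √6225
d ≈ 78.90


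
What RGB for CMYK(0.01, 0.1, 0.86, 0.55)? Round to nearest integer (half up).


R = 255 × (1-C) × (1-K) = 255 × 0.99 × 0.45 = 113.6025 → 114
G = 255 × (1-M) × (1-K) = 255 × 0.90 × 0.45 = 103.275 → 103
B = 255 × (1-Y) × (1-K) = 255 × 0.14 × 0.45 = 16.065 → 16
= RGB(114, 103, 16)


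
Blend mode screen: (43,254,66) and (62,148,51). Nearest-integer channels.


Screen: C = 255 - (255-A)×(255-B)/255, rounded to nearest integer
R: 255 - (255-43)×(255-62)/255 = 255 - 40916/255 ≈ 255 - 160.455 = 94.545 → 95
G: 255 - (255-254)×(255-148)/255 = 255 - 107/255 ≈ 255 - 0.420 = 254.580 → 255
B: 255 - (255-66)×(255-51)/255 = 255 - 38556/255 ≈ 255 - 151.200 = 103.800 → 104
= RGB(95, 255, 104)


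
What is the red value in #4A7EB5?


Color: #4A7EB5
R = 4A = 74
G = 7E = 126
B = B5 = 181
Red = 74


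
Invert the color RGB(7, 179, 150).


Invert: (255-R, 255-G, 255-B)
R: 255-7 = 248
G: 255-179 = 76
B: 255-150 = 105
= RGB(248, 76, 105)


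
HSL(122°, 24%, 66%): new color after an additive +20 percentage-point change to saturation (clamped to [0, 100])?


Original S = 24%
Adjustment = +20 percentage points
New S = 24 + (20) = 44
Clamp to [0, 100] → 44
= HSL(122°, 44%, 66%)


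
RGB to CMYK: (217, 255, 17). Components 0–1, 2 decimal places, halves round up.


R'=217/255≈0.8510, G'=255/255≈1.0000, B'=17/255≈0.0667
K = 1 - max(R',G',B') = 1 - 255/255 = 0/255 = 0 → 0.00
(1-R'-K)/(1-K) simplifies to (max-R)/max with max = 255:
C = (255-217)/255 = 38/255 = 0.14901… → 0.15
M = (255-255)/255 = 0/255 = 0 → 0.00
Y = (255-17)/255 = 238/255 = 0.93333… → 0.93
= CMYK(0.15, 0.00, 0.93, 0.00)


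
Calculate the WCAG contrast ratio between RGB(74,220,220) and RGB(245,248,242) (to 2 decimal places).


Linearize each sRGB channel c=v/255: c/12.92 if c ≤ 0.04045 else ((c+0.055)/1.055)^2.4
L = 0.2126×R_lin + 0.7152×G_lin + 0.0722×B_lin
Color 1 (74,220,220):
  R=74: 74/255≈0.2902 > 0.04045 → ((0.2902+0.055)/1.055)^2.4 ≈ 0.06848
  G=220: 220/255≈0.8627 > 0.04045 → ((0.8627+0.055)/1.055)^2.4 ≈ 0.71569
  B=220: 220/255≈0.8627 > 0.04045 → ((0.8627+0.055)/1.055)^2.4 ≈ 0.71569
  L1 = 0.2126×0.06848 + 0.7152×0.71569 + 0.0722×0.71569 ≈ 0.57810
Color 2 (245,248,242):
  R=245: 245/255≈0.9608 > 0.04045 → ((0.9608+0.055)/1.055)^2.4 ≈ 0.91310
  G=248: 248/255≈0.9725 > 0.04045 → ((0.9725+0.055)/1.055)^2.4 ≈ 0.93869
  B=242: 242/255≈0.9490 > 0.04045 → ((0.9490+0.055)/1.055)^2.4 ≈ 0.88792
  L2 = 0.2126×0.91310 + 0.7152×0.93869 + 0.0722×0.88792 ≈ 0.92958
Lighter = 0.92958, Darker = 0.57810
Ratio = (L_lighter + 0.05) / (L_darker + 0.05)
Ratio = (0.92958 + 0.05) / (0.57810 + 0.05) = 0.97958 / 0.62810 ≈ 1.5596
Ratio ≈ 1.56:1


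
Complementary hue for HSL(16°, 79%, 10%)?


Complement = opposite side of color wheel = hue + 180°
H' = (16 + 180) mod 360 = 196°
S and L unchanged.
= HSL(196°, 79%, 10%)


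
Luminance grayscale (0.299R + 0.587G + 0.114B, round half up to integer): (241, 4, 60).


Gray = 0.299×R + 0.587×G + 0.114×B
Gray = 0.299×241 + 0.587×4 + 0.114×60
Gray = 72.059 + 2.348 + 6.840
Gray = 81.247 → round half up → 81
Gray = 81


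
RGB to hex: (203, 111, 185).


R = 203 → CB (hex)
G = 111 → 6F (hex)
B = 185 → B9 (hex)
Hex = #CB6FB9


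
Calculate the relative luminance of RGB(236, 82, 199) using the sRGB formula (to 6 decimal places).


Linearize each channel (sRGB transfer function): c = v/255; c_lin = c/12.92 if c ≤ 0.04045, else ((c+0.055)/1.055)^2.4
  R: 236/255 ≈ 0.925490 > 0.04045 → ((0.925490+0.055)/1.055)^2.4 ≈ 0.838799
  G: 82/255 ≈ 0.321569 > 0.04045 → ((0.321569+0.055)/1.055)^2.4 ≈ 0.084376
  B: 199/255 ≈ 0.780392 > 0.04045 → ((0.780392+0.055)/1.055)^2.4 ≈ 0.571125
R_lin = 0.838799, G_lin = 0.084376, B_lin = 0.571125
L = 0.2126×R + 0.7152×G + 0.0722×B
L = 0.2126×0.838799 + 0.7152×0.084376 + 0.0722×0.571125
L ≈ 0.279910


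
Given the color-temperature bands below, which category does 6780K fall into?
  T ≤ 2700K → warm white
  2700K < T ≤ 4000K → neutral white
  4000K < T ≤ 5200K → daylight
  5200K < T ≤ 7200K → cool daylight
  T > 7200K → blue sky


Temperature: 6780K
5200K < 6780K ≤ 7200K → cool daylight
Classification: cool daylight


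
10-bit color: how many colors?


Colors = 2^bits = 2^10
= 1,024 colors


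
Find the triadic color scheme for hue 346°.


Triadic: equally spaced at 120° intervals
H1 = 346°
H2 = (346 + 120) mod 360 = 106°
H3 = (346 + 240) mod 360 = 226°
Triadic = 346°, 106°, 226°


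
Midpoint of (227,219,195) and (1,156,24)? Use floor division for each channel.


Midpoint: each channel = ⌊(C₁+C₂)/2⌋
R: ⌊(227+1)/2⌋ = 114
G: ⌊(219+156)/2⌋ = 187
B: ⌊(195+24)/2⌋ = 109
= RGB(114, 187, 109)


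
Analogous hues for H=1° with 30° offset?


Base hue: 1°
Left analog: (1 - 30) mod 360 = 331°
Right analog: (1 + 30) mod 360 = 31°
Analogous hues = 331° and 31°


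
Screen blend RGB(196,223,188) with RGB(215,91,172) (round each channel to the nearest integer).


Screen: C = 255 - (255-A)×(255-B)/255, rounded to nearest integer
R: 255 - (255-196)×(255-215)/255 = 255 - 2360/255 ≈ 255 - 9.255 = 245.745 → 246
G: 255 - (255-223)×(255-91)/255 = 255 - 5248/255 ≈ 255 - 20.580 = 234.420 → 234
B: 255 - (255-188)×(255-172)/255 = 255 - 5561/255 ≈ 255 - 21.808 = 233.192 → 233
= RGB(246, 234, 233)


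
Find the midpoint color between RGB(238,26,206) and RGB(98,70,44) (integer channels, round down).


Midpoint: each channel = ⌊(C₁+C₂)/2⌋
R: ⌊(238+98)/2⌋ = 168
G: ⌊(26+70)/2⌋ = 48
B: ⌊(206+44)/2⌋ = 125
= RGB(168, 48, 125)


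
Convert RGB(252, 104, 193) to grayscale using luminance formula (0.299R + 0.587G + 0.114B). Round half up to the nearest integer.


Gray = 0.299×R + 0.587×G + 0.114×B
Gray = 0.299×252 + 0.587×104 + 0.114×193
Gray = 75.348 + 61.048 + 22.002
Gray = 158.398 → round half up → 158
Gray = 158


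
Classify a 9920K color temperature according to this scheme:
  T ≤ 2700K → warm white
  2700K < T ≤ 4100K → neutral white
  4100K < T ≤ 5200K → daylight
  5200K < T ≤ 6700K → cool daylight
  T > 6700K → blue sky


Temperature: 9920K
9920K > 6700K → blue sky
Classification: blue sky


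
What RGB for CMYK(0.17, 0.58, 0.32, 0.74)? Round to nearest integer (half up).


R = 255 × (1-C) × (1-K) = 255 × 0.83 × 0.26 = 55.029 → 55
G = 255 × (1-M) × (1-K) = 255 × 0.42 × 0.26 = 27.846 → 28
B = 255 × (1-Y) × (1-K) = 255 × 0.68 × 0.26 = 45.084 → 45
= RGB(55, 28, 45)


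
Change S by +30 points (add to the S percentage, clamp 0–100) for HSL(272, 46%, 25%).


Original S = 46%
Adjustment = +30 percentage points
New S = 46 + (30) = 76
Clamp to [0, 100] → 76
= HSL(272°, 76%, 25%)


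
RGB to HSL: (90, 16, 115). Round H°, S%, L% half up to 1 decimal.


Normalize: R'=90/255≈0.3529, G'=16/255≈0.0627, B'=115/255≈0.4510
Max=115/255, Min=16/255, Δ=Max-Min=99/255
L = (Max+Min)/2 = (115+16)/510 = 131/510 = 0.25686… → L = 25.7%
L ≤ 0.5 → S = Δ/(Max+Min) = 99/(115+16) = 99/131 = 0.75572… → S = 75.6%
(the 1/255 factors cancel in S and H, so raw channel differences can be used)
Max is B' → H = 60 × ((R-G)/Δ + 4) = 60 × ((90-16)/99 + 4)
  74/99 + 4 = 0.7474… + 4 = 4.7474…
  H = 60 × 4.7474… = 284.848…° → H = 284.8°
= HSL(284.8°, 75.6%, 25.7%)


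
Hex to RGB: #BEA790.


BE → 190 (R)
A7 → 167 (G)
90 → 144 (B)
= RGB(190, 167, 144)


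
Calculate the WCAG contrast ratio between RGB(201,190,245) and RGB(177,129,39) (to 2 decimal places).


Linearize each sRGB channel c=v/255: c/12.92 if c ≤ 0.04045 else ((c+0.055)/1.055)^2.4
L = 0.2126×R_lin + 0.7152×G_lin + 0.0722×B_lin
Color 1 (201,190,245):
  R=201: 201/255≈0.7882 > 0.04045 → ((0.7882+0.055)/1.055)^2.4 ≈ 0.58408
  G=190: 190/255≈0.7451 > 0.04045 → ((0.7451+0.055)/1.055)^2.4 ≈ 0.51492
  B=245: 245/255≈0.9608 > 0.04045 → ((0.9608+0.055)/1.055)^2.4 ≈ 0.91310
  L1 = 0.2126×0.58408 + 0.7152×0.51492 + 0.0722×0.91310 ≈ 0.55837
Color 2 (177,129,39):
  R=177: 177/255≈0.6941 > 0.04045 → ((0.6941+0.055)/1.055)^2.4 ≈ 0.43966
  G=129: 129/255≈0.5059 > 0.04045 → ((0.5059+0.055)/1.055)^2.4 ≈ 0.21953
  B=39: 39/255≈0.1529 > 0.04045 → ((0.1529+0.055)/1.055)^2.4 ≈ 0.02029
  L2 = 0.2126×0.43966 + 0.7152×0.21953 + 0.0722×0.02029 ≈ 0.25194
Lighter = 0.55837, Darker = 0.25194
Ratio = (L_lighter + 0.05) / (L_darker + 0.05)
Ratio = (0.55837 + 0.05) / (0.25194 + 0.05) = 0.60837 / 0.30194 ≈ 2.0149
Ratio ≈ 2.01:1


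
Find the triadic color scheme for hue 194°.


Triadic: equally spaced at 120° intervals
H1 = 194°
H2 = (194 + 120) mod 360 = 314°
H3 = (194 + 240) mod 360 = 74°
Triadic = 194°, 314°, 74°


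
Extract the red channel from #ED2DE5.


Color: #ED2DE5
R = ED = 237
G = 2D = 45
B = E5 = 229
Red = 237


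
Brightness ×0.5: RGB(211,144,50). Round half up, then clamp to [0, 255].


Multiply each channel by 0.5, round half up, clamp to [0, 255]
R: 211×0.5 = 105.5 → round → 106
G: 144×0.5 = 72
B: 50×0.5 = 25
= RGB(106, 72, 25)


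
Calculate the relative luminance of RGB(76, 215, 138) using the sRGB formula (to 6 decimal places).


Linearize each channel (sRGB transfer function): c = v/255; c_lin = c/12.92 if c ≤ 0.04045, else ((c+0.055)/1.055)^2.4
  R: 76/255 ≈ 0.298039 > 0.04045 → ((0.298039+0.055)/1.055)^2.4 ≈ 0.072272
  G: 215/255 ≈ 0.843137 > 0.04045 → ((0.843137+0.055)/1.055)^2.4 ≈ 0.679542
  B: 138/255 ≈ 0.541176 > 0.04045 → ((0.541176+0.055)/1.055)^2.4 ≈ 0.254152
R_lin = 0.072272, G_lin = 0.679542, B_lin = 0.254152
L = 0.2126×R + 0.7152×G + 0.0722×B
L = 0.2126×0.072272 + 0.7152×0.679542 + 0.0722×0.254152
L ≈ 0.519724


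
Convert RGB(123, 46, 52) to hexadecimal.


R = 123 → 7B (hex)
G = 46 → 2E (hex)
B = 52 → 34 (hex)
Hex = #7B2E34


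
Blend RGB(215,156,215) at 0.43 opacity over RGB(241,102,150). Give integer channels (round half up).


C = α×F + (1-α)×B, with 1-α = 0.57
R: 0.43×215 + 0.57×241 = 92.45 + 137.37 = 229.82 → 230
G: 0.43×156 + 0.57×102 = 67.08 + 58.14 = 125.22 → 125
B: 0.43×215 + 0.57×150 = 92.45 + 85.50 = 177.95 → 178
= RGB(230, 125, 178)


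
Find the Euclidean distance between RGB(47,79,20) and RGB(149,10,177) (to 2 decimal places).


d = √[(R₁-R₂)² + (G₁-G₂)² + (B₁-B₂)²]
d = √[(47-149)² + (79-10)² + (20-177)²]
d = √[10404 + 4761 + 24649]
d = √39814
d ≈ 199.53


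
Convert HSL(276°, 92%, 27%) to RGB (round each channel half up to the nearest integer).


H=276°, S=0.92, L=0.27
C = (1-|2L-1|)×S = (1-|-0.46|)×0.92 = 0.4968
H' = H/60 = 276/60 ≈ 4.6000; X = C×(1-|H' mod 2 - 1|) = 0.29808
m = L - C/2 = 0.27 - 0.2484 = 0.0216
Sector ⌊H'⌋ = 4 → (R',G',B') = (0.29808, 0.0, 0.4968)
RGB = ((R'+m)×255, (G'+m)×255, (B'+m)×255) = (81.5184, 5.508, 132.192)
Round half up → RGB(82, 6, 132)


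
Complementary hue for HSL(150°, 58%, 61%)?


Complement = opposite side of color wheel = hue + 180°
H' = (150 + 180) mod 360 = 330°
S and L unchanged.
= HSL(330°, 58%, 61%)


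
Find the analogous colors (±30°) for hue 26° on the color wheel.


Base hue: 26°
Left analog: (26 - 30) mod 360 = 356°
Right analog: (26 + 30) mod 360 = 56°
Analogous hues = 356° and 56°


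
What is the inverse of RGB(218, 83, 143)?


Invert: (255-R, 255-G, 255-B)
R: 255-218 = 37
G: 255-83 = 172
B: 255-143 = 112
= RGB(37, 172, 112)


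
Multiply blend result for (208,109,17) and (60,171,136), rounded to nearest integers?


Multiply: C = A×B/255, rounded to nearest integer
R: 208×60/255 = 12480/255 ≈ 48.941 → 49
G: 109×171/255 = 18639/255 ≈ 73.094 → 73
B: 17×136/255 = 2312/255 ≈ 9.067 → 9
= RGB(49, 73, 9)


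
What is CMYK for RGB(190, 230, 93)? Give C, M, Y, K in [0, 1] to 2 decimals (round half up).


R'=190/255≈0.7451, G'=230/255≈0.9020, B'=93/255≈0.3647
K = 1 - max(R',G',B') = 1 - 230/255 = 25/255 = 0.09803… → 0.10
(1-R'-K)/(1-K) simplifies to (max-R)/max with max = 230:
C = (230-190)/230 = 40/230 = 0.17391… → 0.17
M = (230-230)/230 = 0/230 = 0 → 0.00
Y = (230-93)/230 = 137/230 = 0.59565… → 0.60
= CMYK(0.17, 0.00, 0.60, 0.10)


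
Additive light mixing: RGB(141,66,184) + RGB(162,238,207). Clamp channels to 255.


Additive: each channel = min(255, C₁+C₂)
R: 141+162 = 303 → 255
G: 66+238 = 304 → 255
B: 184+207 = 391 → 255
= RGB(255, 255, 255)


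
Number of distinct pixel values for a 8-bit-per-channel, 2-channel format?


Total bits = 8 bits/channel × 2 channels = 16 bits
Distinct pixel values = 2^16
= 65,536 pixel values


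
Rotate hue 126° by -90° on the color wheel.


New hue = (H + rotation) mod 360
New hue = (126 -90) mod 360
= 36 mod 360
= 36°


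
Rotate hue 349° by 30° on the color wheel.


New hue = (H + rotation) mod 360
New hue = (349 + 30) mod 360
= 379 mod 360
= 19°


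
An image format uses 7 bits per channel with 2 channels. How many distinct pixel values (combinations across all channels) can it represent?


Total bits = 7 bits/channel × 2 channels = 14 bits
Distinct pixel values = 2^14
= 16,384 pixel values


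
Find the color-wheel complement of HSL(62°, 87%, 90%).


Complement = opposite side of color wheel = hue + 180°
H' = (62 + 180) mod 360 = 242°
S and L unchanged.
= HSL(242°, 87%, 90%)


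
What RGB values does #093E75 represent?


09 → 9 (R)
3E → 62 (G)
75 → 117 (B)
= RGB(9, 62, 117)


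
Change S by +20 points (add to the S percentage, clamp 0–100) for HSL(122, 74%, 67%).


Original S = 74%
Adjustment = +20 percentage points
New S = 74 + (20) = 94
Clamp to [0, 100] → 94
= HSL(122°, 94%, 67%)


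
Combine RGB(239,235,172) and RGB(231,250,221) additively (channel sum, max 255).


Additive: each channel = min(255, C₁+C₂)
R: 239+231 = 470 → 255
G: 235+250 = 485 → 255
B: 172+221 = 393 → 255
= RGB(255, 255, 255)


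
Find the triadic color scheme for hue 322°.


Triadic: equally spaced at 120° intervals
H1 = 322°
H2 = (322 + 120) mod 360 = 82°
H3 = (322 + 240) mod 360 = 202°
Triadic = 322°, 82°, 202°


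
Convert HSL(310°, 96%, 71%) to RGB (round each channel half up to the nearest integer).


H=310°, S=0.96, L=0.71
C = (1-|2L-1|)×S = (1-|0.42|)×0.96 = 0.5568
H' = H/60 = 310/60 ≈ 5.1667; X = C×(1-|H' mod 2 - 1|) = 0.464
m = L - C/2 = 0.71 - 0.2784 = 0.4316
Sector ⌊H'⌋ = 5 → (R',G',B') = (0.5568, 0.0, 0.464)
RGB = ((R'+m)×255, (G'+m)×255, (B'+m)×255) = (252.042, 110.058, 228.378)
Round half up → RGB(252, 110, 228)
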